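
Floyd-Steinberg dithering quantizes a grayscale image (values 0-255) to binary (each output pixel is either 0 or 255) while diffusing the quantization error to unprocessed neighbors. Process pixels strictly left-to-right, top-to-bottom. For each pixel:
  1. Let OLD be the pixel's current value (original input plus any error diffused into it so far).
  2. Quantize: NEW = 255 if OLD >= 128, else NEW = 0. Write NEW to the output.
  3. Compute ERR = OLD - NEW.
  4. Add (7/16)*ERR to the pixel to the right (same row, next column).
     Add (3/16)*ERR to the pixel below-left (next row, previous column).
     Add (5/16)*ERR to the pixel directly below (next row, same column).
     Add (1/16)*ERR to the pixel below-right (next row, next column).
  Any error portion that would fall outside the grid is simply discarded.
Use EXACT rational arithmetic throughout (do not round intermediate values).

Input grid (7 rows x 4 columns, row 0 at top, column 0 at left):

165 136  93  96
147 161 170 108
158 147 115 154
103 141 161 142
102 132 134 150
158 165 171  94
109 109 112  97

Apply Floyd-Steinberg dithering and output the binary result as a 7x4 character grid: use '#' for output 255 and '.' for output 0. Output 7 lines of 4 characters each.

Answer: #.#.
#.#.
#.##
.#.#
.#.#
###.
...#

Derivation:
(0,0): OLD=165 → NEW=255, ERR=-90
(0,1): OLD=773/8 → NEW=0, ERR=773/8
(0,2): OLD=17315/128 → NEW=255, ERR=-15325/128
(0,3): OLD=89333/2048 → NEW=0, ERR=89333/2048
(1,0): OLD=17535/128 → NEW=255, ERR=-15105/128
(1,1): OLD=114169/1024 → NEW=0, ERR=114169/1024
(1,2): OLD=6408813/32768 → NEW=255, ERR=-1947027/32768
(1,3): OLD=46217355/524288 → NEW=0, ERR=46217355/524288
(2,0): OLD=2326979/16384 → NEW=255, ERR=-1850941/16384
(2,1): OLD=59716241/524288 → NEW=0, ERR=59716241/524288
(2,2): OLD=178006005/1048576 → NEW=255, ERR=-89380875/1048576
(2,3): OLD=2357893825/16777216 → NEW=255, ERR=-1920296255/16777216
(3,0): OLD=747024787/8388608 → NEW=0, ERR=747024787/8388608
(3,1): OLD=25838349645/134217728 → NEW=255, ERR=-8387170995/134217728
(3,2): OLD=199031157939/2147483648 → NEW=0, ERR=199031157939/2147483648
(3,3): OLD=4860259318629/34359738368 → NEW=255, ERR=-3901473965211/34359738368
(4,0): OLD=253643802071/2147483648 → NEW=0, ERR=253643802071/2147483648
(4,1): OLD=3214175109381/17179869184 → NEW=255, ERR=-1166691532539/17179869184
(4,2): OLD=59404552570213/549755813888 → NEW=0, ERR=59404552570213/549755813888
(4,3): OLD=1474079880538195/8796093022208 → NEW=255, ERR=-768923840124845/8796093022208
(5,0): OLD=50076386782375/274877906944 → NEW=255, ERR=-20017479488345/274877906944
(5,1): OLD=1227586461662065/8796093022208 → NEW=255, ERR=-1015417259000975/8796093022208
(5,2): OLD=587701134885525/4398046511104 → NEW=255, ERR=-533800725445995/4398046511104
(5,3): OLD=2861967389656085/140737488355328 → NEW=0, ERR=2861967389656085/140737488355328
(6,0): OLD=9091337735592627/140737488355328 → NEW=0, ERR=9091337735592627/140737488355328
(6,1): OLD=166358343979914261/2251799813685248 → NEW=0, ERR=166358343979914261/2251799813685248
(6,2): OLD=3710631433240859523/36028797018963968 → NEW=0, ERR=3710631433240859523/36028797018963968
(6,3): OLD=81181535722024292757/576460752303423488 → NEW=255, ERR=-65815956115348696683/576460752303423488
Row 0: #.#.
Row 1: #.#.
Row 2: #.##
Row 3: .#.#
Row 4: .#.#
Row 5: ###.
Row 6: ...#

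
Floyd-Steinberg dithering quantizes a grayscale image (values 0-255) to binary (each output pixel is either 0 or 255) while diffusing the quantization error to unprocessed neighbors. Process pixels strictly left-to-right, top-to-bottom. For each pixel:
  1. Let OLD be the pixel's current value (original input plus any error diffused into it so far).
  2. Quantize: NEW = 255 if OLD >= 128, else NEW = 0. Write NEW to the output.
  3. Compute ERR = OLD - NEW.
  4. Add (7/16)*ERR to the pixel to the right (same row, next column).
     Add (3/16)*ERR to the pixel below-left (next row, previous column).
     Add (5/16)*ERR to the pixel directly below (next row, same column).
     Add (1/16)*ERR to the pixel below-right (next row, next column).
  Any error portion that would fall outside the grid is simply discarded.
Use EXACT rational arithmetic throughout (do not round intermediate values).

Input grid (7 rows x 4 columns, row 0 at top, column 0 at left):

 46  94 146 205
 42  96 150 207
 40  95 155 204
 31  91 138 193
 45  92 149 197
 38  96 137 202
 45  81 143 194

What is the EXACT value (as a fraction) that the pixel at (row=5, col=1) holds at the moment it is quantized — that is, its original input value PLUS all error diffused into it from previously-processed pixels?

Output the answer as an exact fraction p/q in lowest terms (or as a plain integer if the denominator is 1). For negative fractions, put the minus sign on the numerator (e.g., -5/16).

(0,0): OLD=46 → NEW=0, ERR=46
(0,1): OLD=913/8 → NEW=0, ERR=913/8
(0,2): OLD=25079/128 → NEW=255, ERR=-7561/128
(0,3): OLD=366913/2048 → NEW=255, ERR=-155327/2048
(1,0): OLD=9955/128 → NEW=0, ERR=9955/128
(1,1): OLD=161269/1024 → NEW=255, ERR=-99851/1024
(1,2): OLD=2680153/32768 → NEW=0, ERR=2680153/32768
(1,3): OLD=112926911/524288 → NEW=255, ERR=-20766529/524288
(2,0): OLD=754007/16384 → NEW=0, ERR=754007/16384
(2,1): OLD=54976237/524288 → NEW=0, ERR=54976237/524288
(2,2): OLD=223257105/1048576 → NEW=255, ERR=-44129775/1048576
(2,3): OLD=2991743245/16777216 → NEW=255, ERR=-1286446835/16777216
(3,0): OLD=545616679/8388608 → NEW=0, ERR=545616679/8388608
(3,1): OLD=19758165945/134217728 → NEW=255, ERR=-14467354695/134217728
(3,2): OLD=150037397191/2147483648 → NEW=0, ERR=150037397191/2147483648
(3,3): OLD=6767987531761/34359738368 → NEW=255, ERR=-1993745752079/34359738368
(4,0): OLD=96884034395/2147483648 → NEW=0, ERR=96884034395/2147483648
(4,1): OLD=1635842928209/17179869184 → NEW=0, ERR=1635842928209/17179869184
(4,2): OLD=107133528981361/549755813888 → NEW=255, ERR=-33054203560079/549755813888
(4,3): OLD=1380360813968999/8796093022208 → NEW=255, ERR=-862642906694041/8796093022208
(5,0): OLD=19228250624299/274877906944 → NEW=0, ERR=19228250624299/274877906944
(5,1): OLD=1300995009510477/8796093022208 → NEW=255, ERR=-942008711152563/8796093022208
Target (5,1): original=96, with diffused error = 1300995009510477/8796093022208

Answer: 1300995009510477/8796093022208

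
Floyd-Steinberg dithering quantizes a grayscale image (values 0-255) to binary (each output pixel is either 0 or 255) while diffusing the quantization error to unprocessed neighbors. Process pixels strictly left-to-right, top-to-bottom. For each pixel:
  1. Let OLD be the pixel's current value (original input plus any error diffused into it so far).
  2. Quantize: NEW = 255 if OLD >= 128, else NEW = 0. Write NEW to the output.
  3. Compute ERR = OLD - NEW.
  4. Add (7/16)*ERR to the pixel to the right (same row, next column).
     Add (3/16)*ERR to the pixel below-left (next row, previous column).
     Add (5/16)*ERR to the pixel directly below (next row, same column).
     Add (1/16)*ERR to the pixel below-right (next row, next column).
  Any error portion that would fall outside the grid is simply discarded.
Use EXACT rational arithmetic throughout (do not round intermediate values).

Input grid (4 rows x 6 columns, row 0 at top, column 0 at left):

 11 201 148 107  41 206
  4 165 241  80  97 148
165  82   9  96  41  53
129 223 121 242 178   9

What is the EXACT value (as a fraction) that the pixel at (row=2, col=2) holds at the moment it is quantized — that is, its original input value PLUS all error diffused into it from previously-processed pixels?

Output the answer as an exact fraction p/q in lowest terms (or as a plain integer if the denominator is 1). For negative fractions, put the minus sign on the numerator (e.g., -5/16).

Answer: 79128011/16777216

Derivation:
(0,0): OLD=11 → NEW=0, ERR=11
(0,1): OLD=3293/16 → NEW=255, ERR=-787/16
(0,2): OLD=32379/256 → NEW=0, ERR=32379/256
(0,3): OLD=664925/4096 → NEW=255, ERR=-379555/4096
(0,4): OLD=30091/65536 → NEW=0, ERR=30091/65536
(0,5): OLD=216217293/1048576 → NEW=255, ERR=-51169587/1048576
(1,0): OLD=-457/256 → NEW=0, ERR=-457/256
(1,1): OLD=354817/2048 → NEW=255, ERR=-167423/2048
(1,2): OLD=14700437/65536 → NEW=255, ERR=-2011243/65536
(1,3): OLD=11955569/262144 → NEW=0, ERR=11955569/262144
(1,4): OLD=1713878323/16777216 → NEW=0, ERR=1713878323/16777216
(1,5): OLD=47639732085/268435456 → NEW=255, ERR=-20811309195/268435456
(2,0): OLD=4886171/32768 → NEW=255, ERR=-3469669/32768
(2,1): OLD=4469465/1048576 → NEW=0, ERR=4469465/1048576
(2,2): OLD=79128011/16777216 → NEW=0, ERR=79128011/16777216
Target (2,2): original=9, with diffused error = 79128011/16777216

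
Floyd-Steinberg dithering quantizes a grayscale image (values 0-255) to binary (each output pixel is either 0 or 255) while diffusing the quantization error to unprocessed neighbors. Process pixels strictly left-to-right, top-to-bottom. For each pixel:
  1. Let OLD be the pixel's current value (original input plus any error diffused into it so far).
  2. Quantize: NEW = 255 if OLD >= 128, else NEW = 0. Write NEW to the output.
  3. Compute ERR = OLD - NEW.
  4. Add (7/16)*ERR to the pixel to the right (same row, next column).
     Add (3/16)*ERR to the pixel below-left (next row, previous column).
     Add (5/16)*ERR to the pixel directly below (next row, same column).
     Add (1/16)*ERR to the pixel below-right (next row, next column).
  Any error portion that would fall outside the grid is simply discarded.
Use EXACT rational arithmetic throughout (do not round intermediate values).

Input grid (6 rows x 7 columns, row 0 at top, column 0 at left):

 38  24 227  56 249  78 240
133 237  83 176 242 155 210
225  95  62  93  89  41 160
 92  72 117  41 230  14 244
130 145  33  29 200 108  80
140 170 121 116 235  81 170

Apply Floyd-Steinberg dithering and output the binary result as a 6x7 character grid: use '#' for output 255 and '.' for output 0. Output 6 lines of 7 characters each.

(0,0): OLD=38 → NEW=0, ERR=38
(0,1): OLD=325/8 → NEW=0, ERR=325/8
(0,2): OLD=31331/128 → NEW=255, ERR=-1309/128
(0,3): OLD=105525/2048 → NEW=0, ERR=105525/2048
(0,4): OLD=8897907/32768 → NEW=255, ERR=542067/32768
(0,5): OLD=44688933/524288 → NEW=0, ERR=44688933/524288
(0,6): OLD=2326088451/8388608 → NEW=255, ERR=186993411/8388608
(1,0): OLD=19519/128 → NEW=255, ERR=-13121/128
(1,1): OLD=210233/1024 → NEW=255, ERR=-50887/1024
(1,2): OLD=2302381/32768 → NEW=0, ERR=2302381/32768
(1,3): OLD=29531113/131072 → NEW=255, ERR=-3892247/131072
(1,4): OLD=2125506779/8388608 → NEW=255, ERR=-13588261/8388608
(1,5): OLD=12491747019/67108864 → NEW=255, ERR=-4621013301/67108864
(1,6): OLD=206338609797/1073741824 → NEW=255, ERR=-67465555323/1073741824
(2,0): OLD=3008899/16384 → NEW=255, ERR=-1169021/16384
(2,1): OLD=28847313/524288 → NEW=0, ERR=28847313/524288
(2,2): OLD=833454259/8388608 → NEW=0, ERR=833454259/8388608
(2,3): OLD=8809777115/67108864 → NEW=255, ERR=-8302983205/67108864
(2,4): OLD=10521369547/536870912 → NEW=0, ERR=10521369547/536870912
(2,5): OLD=277856782745/17179869184 → NEW=0, ERR=277856782745/17179869184
(2,6): OLD=39345238759359/274877906944 → NEW=255, ERR=-30748627511361/274877906944
(3,0): OLD=671250515/8388608 → NEW=0, ERR=671250515/8388608
(3,1): OLD=9286019543/67108864 → NEW=255, ERR=-7826740777/67108864
(3,2): OLD=41481142389/536870912 → NEW=0, ERR=41481142389/536870912
(3,3): OLD=98835292003/2147483648 → NEW=0, ERR=98835292003/2147483648
(3,4): OLD=69148120724563/274877906944 → NEW=255, ERR=-945745546157/274877906944
(3,5): OLD=-4838983187031/2199023255552 → NEW=0, ERR=-4838983187031/2199023255552
(3,6): OLD=7356734475102711/35184372088832 → NEW=255, ERR=-1615280407549449/35184372088832
(4,0): OLD=142956235389/1073741824 → NEW=255, ERR=-130847929731/1073741824
(4,1): OLD=1283813181657/17179869184 → NEW=0, ERR=1283813181657/17179869184
(4,2): OLD=25063047352151/274877906944 → NEW=0, ERR=25063047352151/274877906944
(4,3): OLD=192320187716845/2199023255552 → NEW=0, ERR=192320187716845/2199023255552
(4,4): OLD=4215988149694007/17592186044416 → NEW=255, ERR=-270019291632073/17592186044416
(4,5): OLD=51664309579133751/562949953421312 → NEW=0, ERR=51664309579133751/562949953421312
(4,6): OLD=951764895133379761/9007199254740992 → NEW=0, ERR=951764895133379761/9007199254740992
(5,0): OLD=31866512138651/274877906944 → NEW=0, ERR=31866512138651/274877906944
(5,1): OLD=557565309218057/2199023255552 → NEW=255, ERR=-3185620947703/2199023255552
(5,2): OLD=2989410110301711/17592186044416 → NEW=255, ERR=-1496597331024369/17592186044416
(5,3): OLD=15330850322790379/140737488355328 → NEW=0, ERR=15330850322790379/140737488355328
(5,4): OLD=2706979444034045625/9007199254740992 → NEW=255, ERR=410143634075092665/9007199254740992
(5,5): OLD=10697262623542596137/72057594037927936 → NEW=255, ERR=-7677423856129027543/72057594037927936
(5,6): OLD=186938316221725103687/1152921504606846976 → NEW=255, ERR=-107056667453020875193/1152921504606846976
Row 0: ..#.#.#
Row 1: ##.####
Row 2: #..#..#
Row 3: .#..#.#
Row 4: #...#..
Row 5: .##.###

Answer: ..#.#.#
##.####
#..#..#
.#..#.#
#...#..
.##.###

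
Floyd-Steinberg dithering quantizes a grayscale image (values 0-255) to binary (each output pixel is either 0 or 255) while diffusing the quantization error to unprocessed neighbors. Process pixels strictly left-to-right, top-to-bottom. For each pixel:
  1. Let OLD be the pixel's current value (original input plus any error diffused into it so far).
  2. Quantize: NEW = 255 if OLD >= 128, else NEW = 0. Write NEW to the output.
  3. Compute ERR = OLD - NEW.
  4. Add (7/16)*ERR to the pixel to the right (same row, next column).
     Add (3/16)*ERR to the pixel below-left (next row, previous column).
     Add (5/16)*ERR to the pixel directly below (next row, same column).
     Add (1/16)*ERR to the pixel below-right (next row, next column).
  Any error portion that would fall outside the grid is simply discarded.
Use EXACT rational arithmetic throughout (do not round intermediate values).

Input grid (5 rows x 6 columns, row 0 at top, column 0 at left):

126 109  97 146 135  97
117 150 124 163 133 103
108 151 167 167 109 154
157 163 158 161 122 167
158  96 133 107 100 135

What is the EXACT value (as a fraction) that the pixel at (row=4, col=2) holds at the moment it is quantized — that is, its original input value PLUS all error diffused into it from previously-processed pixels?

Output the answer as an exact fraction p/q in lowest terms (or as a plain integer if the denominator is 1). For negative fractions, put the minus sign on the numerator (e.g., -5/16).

(0,0): OLD=126 → NEW=0, ERR=126
(0,1): OLD=1313/8 → NEW=255, ERR=-727/8
(0,2): OLD=7327/128 → NEW=0, ERR=7327/128
(0,3): OLD=350297/2048 → NEW=255, ERR=-171943/2048
(0,4): OLD=3220079/32768 → NEW=0, ERR=3220079/32768
(0,5): OLD=73396489/524288 → NEW=255, ERR=-60296951/524288
(1,0): OLD=17835/128 → NEW=255, ERR=-14805/128
(1,1): OLD=91757/1024 → NEW=0, ERR=91757/1024
(1,2): OLD=5232049/32768 → NEW=255, ERR=-3123791/32768
(1,3): OLD=15343229/131072 → NEW=0, ERR=15343229/131072
(1,4): OLD=1577993335/8388608 → NEW=255, ERR=-561101705/8388608
(1,5): OLD=5897298193/134217728 → NEW=0, ERR=5897298193/134217728
(2,0): OLD=1452543/16384 → NEW=0, ERR=1452543/16384
(2,1): OLD=101022757/524288 → NEW=255, ERR=-32670683/524288
(2,2): OLD=1153397807/8388608 → NEW=255, ERR=-985697233/8388608
(2,3): OLD=8970658807/67108864 → NEW=255, ERR=-8142101513/67108864
(2,4): OLD=108601521125/2147483648 → NEW=0, ERR=108601521125/2147483648
(2,5): OLD=6379752175507/34359738368 → NEW=255, ERR=-2381981108333/34359738368
(3,0): OLD=1451406287/8388608 → NEW=255, ERR=-687688753/8388608
(3,1): OLD=6118312035/67108864 → NEW=0, ERR=6118312035/67108864
(3,2): OLD=72221675577/536870912 → NEW=255, ERR=-64680406983/536870912
(3,3): OLD=2491596311371/34359738368 → NEW=0, ERR=2491596311371/34359738368
(3,4): OLD=40942402932139/274877906944 → NEW=255, ERR=-29151463338581/274877906944
(3,5): OLD=449035274354981/4398046511104 → NEW=0, ERR=449035274354981/4398046511104
(4,0): OLD=160498594177/1073741824 → NEW=255, ERR=-113305570943/1073741824
(4,1): OLD=869486805581/17179869184 → NEW=0, ERR=869486805581/17179869184
(4,2): OLD=75199972986711/549755813888 → NEW=255, ERR=-64987759554729/549755813888
Target (4,2): original=133, with diffused error = 75199972986711/549755813888

Answer: 75199972986711/549755813888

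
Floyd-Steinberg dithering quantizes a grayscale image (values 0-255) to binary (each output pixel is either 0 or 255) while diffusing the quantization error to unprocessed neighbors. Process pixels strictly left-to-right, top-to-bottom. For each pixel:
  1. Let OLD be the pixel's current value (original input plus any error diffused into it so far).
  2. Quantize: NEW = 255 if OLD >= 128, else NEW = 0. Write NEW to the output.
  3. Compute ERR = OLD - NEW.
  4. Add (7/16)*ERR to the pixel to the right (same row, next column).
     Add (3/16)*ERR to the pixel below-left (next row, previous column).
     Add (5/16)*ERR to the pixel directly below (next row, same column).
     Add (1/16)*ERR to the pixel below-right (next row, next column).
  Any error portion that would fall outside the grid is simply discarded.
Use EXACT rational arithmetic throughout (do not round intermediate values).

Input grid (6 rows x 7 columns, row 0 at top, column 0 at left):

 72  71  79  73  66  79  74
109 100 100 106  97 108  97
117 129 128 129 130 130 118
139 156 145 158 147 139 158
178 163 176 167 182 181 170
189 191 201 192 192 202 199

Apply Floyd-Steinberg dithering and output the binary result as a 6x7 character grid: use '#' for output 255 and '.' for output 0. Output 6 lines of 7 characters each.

Answer: .....#.
#.##..#
.#.#.#.
#.#.##.
####.##
#.####.

Derivation:
(0,0): OLD=72 → NEW=0, ERR=72
(0,1): OLD=205/2 → NEW=0, ERR=205/2
(0,2): OLD=3963/32 → NEW=0, ERR=3963/32
(0,3): OLD=65117/512 → NEW=0, ERR=65117/512
(0,4): OLD=996491/8192 → NEW=0, ERR=996491/8192
(0,5): OLD=17330125/131072 → NEW=255, ERR=-16093235/131072
(0,6): OLD=42536603/2097152 → NEW=0, ERR=42536603/2097152
(1,0): OLD=4823/32 → NEW=255, ERR=-3337/32
(1,1): OLD=29217/256 → NEW=0, ERR=29217/256
(1,2): OLD=1793109/8192 → NEW=255, ERR=-295851/8192
(1,3): OLD=5259009/32768 → NEW=255, ERR=-3096831/32768
(1,4): OLD=164822003/2097152 → NEW=0, ERR=164822003/2097152
(1,5): OLD=1936442691/16777216 → NEW=0, ERR=1936442691/16777216
(1,6): OLD=39234868109/268435456 → NEW=255, ERR=-29216173171/268435456
(2,0): OLD=433403/4096 → NEW=0, ERR=433403/4096
(2,1): OLD=25908825/131072 → NEW=255, ERR=-7514535/131072
(2,2): OLD=169962763/2097152 → NEW=0, ERR=169962763/2097152
(2,3): OLD=2473001651/16777216 → NEW=255, ERR=-1805188429/16777216
(2,4): OLD=16538460499/134217728 → NEW=0, ERR=16538460499/134217728
(2,5): OLD=878248307617/4294967296 → NEW=255, ERR=-216968352863/4294967296
(2,6): OLD=4748555260023/68719476736 → NEW=0, ERR=4748555260023/68719476736
(3,0): OLD=338305003/2097152 → NEW=255, ERR=-196468757/2097152
(3,1): OLD=1994918959/16777216 → NEW=0, ERR=1994918959/16777216
(3,2): OLD=26654329293/134217728 → NEW=255, ERR=-7571191347/134217728
(3,3): OLD=68647384531/536870912 → NEW=0, ERR=68647384531/536870912
(3,4): OLD=15479136997355/68719476736 → NEW=255, ERR=-2044329570325/68719476736
(3,5): OLD=71938849297553/549755813888 → NEW=255, ERR=-68248883243887/549755813888
(3,6): OLD=1074210776036111/8796093022208 → NEW=0, ERR=1074210776036111/8796093022208
(4,0): OLD=45907517765/268435456 → NEW=255, ERR=-22543523515/268435456
(4,1): OLD=631293372385/4294967296 → NEW=255, ERR=-463923288095/4294967296
(4,2): OLD=9794010755599/68719476736 → NEW=255, ERR=-7729455812081/68719476736
(4,3): OLD=81718569286613/549755813888 → NEW=255, ERR=-58469163254827/549755813888
(4,4): OLD=487689938236575/4398046511104 → NEW=0, ERR=487689938236575/4398046511104
(4,5): OLD=29802192011222191/140737488355328 → NEW=255, ERR=-6085867519386449/140737488355328
(4,6): OLD=408670043663240825/2251799813685248 → NEW=255, ERR=-165538908826497415/2251799813685248
(5,0): OLD=9792729357619/68719476736 → NEW=255, ERR=-7730737210061/68719476736
(5,1): OLD=44909093965553/549755813888 → NEW=0, ERR=44909093965553/549755813888
(5,2): OLD=769205226049399/4398046511104 → NEW=255, ERR=-352296634282121/4398046511104
(5,3): OLD=4837170277340051/35184372088832 → NEW=255, ERR=-4134844605312109/35184372088832
(5,4): OLD=361374597045285505/2251799813685248 → NEW=255, ERR=-212834355444452735/2251799813685248
(5,5): OLD=2527093815033135313/18014398509481984 → NEW=255, ERR=-2066577804884770607/18014398509481984
(5,6): OLD=35491252824455880735/288230376151711744 → NEW=0, ERR=35491252824455880735/288230376151711744
Row 0: .....#.
Row 1: #.##..#
Row 2: .#.#.#.
Row 3: #.#.##.
Row 4: ####.##
Row 5: #.####.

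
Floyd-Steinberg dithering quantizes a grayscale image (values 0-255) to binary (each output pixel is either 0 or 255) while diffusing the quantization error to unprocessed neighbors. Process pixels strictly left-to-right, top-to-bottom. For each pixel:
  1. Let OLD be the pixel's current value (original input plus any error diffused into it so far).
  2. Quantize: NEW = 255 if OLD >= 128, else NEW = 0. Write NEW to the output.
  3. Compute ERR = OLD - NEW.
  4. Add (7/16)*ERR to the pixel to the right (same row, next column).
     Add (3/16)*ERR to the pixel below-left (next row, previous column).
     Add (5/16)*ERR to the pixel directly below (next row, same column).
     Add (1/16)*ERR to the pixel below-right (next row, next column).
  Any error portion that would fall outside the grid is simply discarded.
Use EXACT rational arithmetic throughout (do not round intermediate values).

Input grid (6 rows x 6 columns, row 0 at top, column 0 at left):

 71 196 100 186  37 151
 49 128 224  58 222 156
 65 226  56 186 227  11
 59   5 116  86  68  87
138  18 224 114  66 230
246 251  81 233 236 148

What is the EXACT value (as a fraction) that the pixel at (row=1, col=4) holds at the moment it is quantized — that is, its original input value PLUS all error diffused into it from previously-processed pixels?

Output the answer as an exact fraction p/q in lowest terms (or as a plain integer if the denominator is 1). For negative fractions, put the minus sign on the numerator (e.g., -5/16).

(0,0): OLD=71 → NEW=0, ERR=71
(0,1): OLD=3633/16 → NEW=255, ERR=-447/16
(0,2): OLD=22471/256 → NEW=0, ERR=22471/256
(0,3): OLD=919153/4096 → NEW=255, ERR=-125327/4096
(0,4): OLD=1547543/65536 → NEW=0, ERR=1547543/65536
(0,5): OLD=169167777/1048576 → NEW=255, ERR=-98219103/1048576
(1,0): OLD=16883/256 → NEW=0, ERR=16883/256
(1,1): OLD=346149/2048 → NEW=255, ERR=-176091/2048
(1,2): OLD=13522057/65536 → NEW=255, ERR=-3189623/65536
(1,3): OLD=9714773/262144 → NEW=0, ERR=9714773/262144
(1,4): OLD=3793618015/16777216 → NEW=255, ERR=-484572065/16777216
Target (1,4): original=222, with diffused error = 3793618015/16777216

Answer: 3793618015/16777216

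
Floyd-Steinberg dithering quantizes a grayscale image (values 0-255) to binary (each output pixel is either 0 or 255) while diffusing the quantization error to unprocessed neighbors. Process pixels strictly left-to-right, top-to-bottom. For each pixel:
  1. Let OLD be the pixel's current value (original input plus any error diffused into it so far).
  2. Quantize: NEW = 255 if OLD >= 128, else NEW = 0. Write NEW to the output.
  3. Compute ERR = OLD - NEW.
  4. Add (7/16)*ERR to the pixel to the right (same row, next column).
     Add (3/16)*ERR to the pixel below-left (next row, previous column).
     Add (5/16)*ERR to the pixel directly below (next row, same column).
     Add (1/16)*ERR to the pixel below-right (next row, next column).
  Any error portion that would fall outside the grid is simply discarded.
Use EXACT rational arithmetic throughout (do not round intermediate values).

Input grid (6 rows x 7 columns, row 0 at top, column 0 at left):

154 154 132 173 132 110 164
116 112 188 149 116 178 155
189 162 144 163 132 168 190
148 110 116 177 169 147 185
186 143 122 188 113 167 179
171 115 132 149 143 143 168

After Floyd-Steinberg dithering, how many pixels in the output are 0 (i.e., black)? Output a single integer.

Answer: 16

Derivation:
(0,0): OLD=154 → NEW=255, ERR=-101
(0,1): OLD=1757/16 → NEW=0, ERR=1757/16
(0,2): OLD=46091/256 → NEW=255, ERR=-19189/256
(0,3): OLD=574285/4096 → NEW=255, ERR=-470195/4096
(0,4): OLD=5359387/65536 → NEW=0, ERR=5359387/65536
(0,5): OLD=152859069/1048576 → NEW=255, ERR=-114527811/1048576
(0,6): OLD=1949768747/16777216 → NEW=0, ERR=1949768747/16777216
(1,0): OLD=26887/256 → NEW=0, ERR=26887/256
(1,1): OLD=352049/2048 → NEW=255, ERR=-170191/2048
(1,2): OLD=7442181/65536 → NEW=0, ERR=7442181/65536
(1,3): OLD=45470817/262144 → NEW=255, ERR=-21375903/262144
(1,4): OLD=1312429379/16777216 → NEW=0, ERR=1312429379/16777216
(1,5): OLD=27513800627/134217728 → NEW=255, ERR=-6711720013/134217728
(1,6): OLD=349209115421/2147483648 → NEW=255, ERR=-198399214819/2147483648
(2,0): OLD=6758059/32768 → NEW=255, ERR=-1597781/32768
(2,1): OLD=149479433/1048576 → NEW=255, ERR=-117907447/1048576
(2,2): OLD=1842292827/16777216 → NEW=0, ERR=1842292827/16777216
(2,3): OLD=27826613315/134217728 → NEW=255, ERR=-6398907325/134217728
(2,4): OLD=130046521523/1073741824 → NEW=0, ERR=130046521523/1073741824
(2,5): OLD=6628943062161/34359738368 → NEW=255, ERR=-2132790221679/34359738368
(2,6): OLD=71933935578119/549755813888 → NEW=255, ERR=-68253796963321/549755813888
(3,0): OLD=1873660667/16777216 → NEW=0, ERR=1873660667/16777216
(3,1): OLD=18959871839/134217728 → NEW=255, ERR=-15265648801/134217728
(3,2): OLD=90825699725/1073741824 → NEW=0, ERR=90825699725/1073741824
(3,3): OLD=982176689035/4294967296 → NEW=255, ERR=-113039971445/4294967296
(3,4): OLD=99349446649595/549755813888 → NEW=255, ERR=-40838285891845/549755813888
(3,5): OLD=349178441708577/4398046511104 → NEW=0, ERR=349178441708577/4398046511104
(3,6): OLD=12459317737920127/70368744177664 → NEW=255, ERR=-5484712027384193/70368744177664
(4,0): OLD=428581438805/2147483648 → NEW=255, ERR=-119026891435/2147483648
(4,1): OLD=3643785206225/34359738368 → NEW=0, ERR=3643785206225/34359738368
(4,2): OLD=100487852286175/549755813888 → NEW=255, ERR=-39699880255265/549755813888
(4,3): OLD=613704322623557/4398046511104 → NEW=255, ERR=-507797537707963/4398046511104
(4,4): OLD=1847668143406271/35184372088832 → NEW=0, ERR=1847668143406271/35184372088832
(4,5): OLD=220145477110783423/1125899906842624 → NEW=255, ERR=-66958999134085697/1125899906842624
(4,6): OLD=2406477058145335529/18014398509481984 → NEW=255, ERR=-2187194561772570391/18014398509481984
(5,0): OLD=95417448478723/549755813888 → NEW=255, ERR=-44770284062717/549755813888
(5,1): OLD=420045500319873/4398046511104 → NEW=0, ERR=420045500319873/4398046511104
(5,2): OLD=4792004708376535/35184372088832 → NEW=255, ERR=-4180010174275625/35184372088832
(5,3): OLD=18654891212704723/281474976710656 → NEW=0, ERR=18654891212704723/281474976710656
(5,4): OLD=3063149676701163697/18014398509481984 → NEW=255, ERR=-1530521943216742223/18014398509481984
(5,5): OLD=9765496330278513825/144115188075855872 → NEW=0, ERR=9765496330278513825/144115188075855872
(5,6): OLD=359681565499784395855/2305843009213693952 → NEW=255, ERR=-228308401849707561905/2305843009213693952
Output grid:
  Row 0: #.##.#.  (3 black, running=3)
  Row 1: .#.#.##  (3 black, running=6)
  Row 2: ##.#.##  (2 black, running=8)
  Row 3: .#.##.#  (3 black, running=11)
  Row 4: #.##.##  (2 black, running=13)
  Row 5: #.#.#.#  (3 black, running=16)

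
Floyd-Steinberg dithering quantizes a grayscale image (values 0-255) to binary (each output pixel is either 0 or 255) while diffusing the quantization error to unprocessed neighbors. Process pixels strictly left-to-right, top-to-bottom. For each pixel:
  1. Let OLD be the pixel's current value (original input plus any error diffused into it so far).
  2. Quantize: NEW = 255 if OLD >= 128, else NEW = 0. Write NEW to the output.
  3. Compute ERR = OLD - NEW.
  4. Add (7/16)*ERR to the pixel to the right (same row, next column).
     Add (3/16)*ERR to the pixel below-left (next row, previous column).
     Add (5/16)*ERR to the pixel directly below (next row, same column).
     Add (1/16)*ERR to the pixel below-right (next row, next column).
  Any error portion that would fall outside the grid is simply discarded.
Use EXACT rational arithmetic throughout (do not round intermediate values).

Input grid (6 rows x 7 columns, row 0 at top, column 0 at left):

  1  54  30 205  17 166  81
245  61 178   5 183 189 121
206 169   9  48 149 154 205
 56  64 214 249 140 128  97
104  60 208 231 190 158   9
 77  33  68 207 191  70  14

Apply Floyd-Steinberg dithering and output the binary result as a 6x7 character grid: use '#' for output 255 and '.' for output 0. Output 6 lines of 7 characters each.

(0,0): OLD=1 → NEW=0, ERR=1
(0,1): OLD=871/16 → NEW=0, ERR=871/16
(0,2): OLD=13777/256 → NEW=0, ERR=13777/256
(0,3): OLD=936119/4096 → NEW=255, ERR=-108361/4096
(0,4): OLD=355585/65536 → NEW=0, ERR=355585/65536
(0,5): OLD=176552711/1048576 → NEW=255, ERR=-90834169/1048576
(0,6): OLD=723115313/16777216 → NEW=0, ERR=723115313/16777216
(1,0): OLD=65413/256 → NEW=255, ERR=133/256
(1,1): OLD=181027/2048 → NEW=0, ERR=181027/2048
(1,2): OLD=15199839/65536 → NEW=255, ERR=-1511841/65536
(1,3): OLD=-2353805/262144 → NEW=0, ERR=-2353805/262144
(1,4): OLD=2732527865/16777216 → NEW=255, ERR=-1545662215/16777216
(1,5): OLD=17454153929/134217728 → NEW=255, ERR=-16771366711/134217728
(1,6): OLD=159743793319/2147483648 → NEW=0, ERR=159743793319/2147483648
(2,0): OLD=7298609/32768 → NEW=255, ERR=-1057231/32768
(2,1): OLD=186870955/1048576 → NEW=255, ERR=-80515925/1048576
(2,2): OLD=-469123647/16777216 → NEW=0, ERR=-469123647/16777216
(2,3): OLD=1911900409/134217728 → NEW=0, ERR=1911900409/134217728
(2,4): OLD=110006314761/1073741824 → NEW=0, ERR=110006314761/1073741824
(2,5): OLD=5771165394883/34359738368 → NEW=255, ERR=-2990567888957/34359738368
(2,6): OLD=100252000211845/549755813888 → NEW=255, ERR=-39935732329595/549755813888
(3,0): OLD=528819361/16777216 → NEW=0, ERR=528819361/16777216
(3,1): OLD=6245828749/134217728 → NEW=0, ERR=6245828749/134217728
(3,2): OLD=239973509431/1073741824 → NEW=255, ERR=-33830655689/1073741824
(3,3): OLD=1104360971057/4294967296 → NEW=255, ERR=9144310577/4294967296
(3,4): OLD=86596648536225/549755813888 → NEW=255, ERR=-53591084005215/549755813888
(3,5): OLD=224016461929203/4398046511104 → NEW=0, ERR=224016461929203/4398046511104
(3,6): OLD=6413661435767533/70368744177664 → NEW=0, ERR=6413661435767533/70368744177664
(4,0): OLD=263228560079/2147483648 → NEW=0, ERR=263228560079/2147483648
(4,1): OLD=4268555466627/34359738368 → NEW=0, ERR=4268555466627/34359738368
(4,2): OLD=140634588258445/549755813888 → NEW=255, ERR=446855717005/549755813888
(4,3): OLD=931391644594975/4398046511104 → NEW=255, ERR=-190110215736545/4398046511104
(4,4): OLD=5288529841605101/35184372088832 → NEW=255, ERR=-3683485041047059/35184372088832
(4,5): OLD=156626037215447085/1125899906842624 → NEW=255, ERR=-130478439029422035/1125899906842624
(4,6): OLD=-180778357505337781/18014398509481984 → NEW=0, ERR=-180778357505337781/18014398509481984
(5,0): OLD=76195148875577/549755813888 → NEW=255, ERR=-63992583665863/549755813888
(5,1): OLD=126267249966611/4398046511104 → NEW=0, ERR=126267249966611/4398046511104
(5,2): OLD=2831432017523125/35184372088832 → NEW=0, ERR=2831432017523125/35184372088832
(5,3): OLD=58862199747079401/281474976710656 → NEW=255, ERR=-12913919314137879/281474976710656
(5,4): OLD=2049699235630847267/18014398509481984 → NEW=0, ERR=2049699235630847267/18014398509481984
(5,5): OLD=10828733222074941299/144115188075855872 → NEW=0, ERR=10828733222074941299/144115188075855872
(5,6): OLD=84150560187536772701/2305843009213693952 → NEW=0, ERR=84150560187536772701/2305843009213693952
Row 0: ...#.#.
Row 1: #.#.##.
Row 2: ##...##
Row 3: ..###..
Row 4: ..####.
Row 5: #..#...

Answer: ...#.#.
#.#.##.
##...##
..###..
..####.
#..#...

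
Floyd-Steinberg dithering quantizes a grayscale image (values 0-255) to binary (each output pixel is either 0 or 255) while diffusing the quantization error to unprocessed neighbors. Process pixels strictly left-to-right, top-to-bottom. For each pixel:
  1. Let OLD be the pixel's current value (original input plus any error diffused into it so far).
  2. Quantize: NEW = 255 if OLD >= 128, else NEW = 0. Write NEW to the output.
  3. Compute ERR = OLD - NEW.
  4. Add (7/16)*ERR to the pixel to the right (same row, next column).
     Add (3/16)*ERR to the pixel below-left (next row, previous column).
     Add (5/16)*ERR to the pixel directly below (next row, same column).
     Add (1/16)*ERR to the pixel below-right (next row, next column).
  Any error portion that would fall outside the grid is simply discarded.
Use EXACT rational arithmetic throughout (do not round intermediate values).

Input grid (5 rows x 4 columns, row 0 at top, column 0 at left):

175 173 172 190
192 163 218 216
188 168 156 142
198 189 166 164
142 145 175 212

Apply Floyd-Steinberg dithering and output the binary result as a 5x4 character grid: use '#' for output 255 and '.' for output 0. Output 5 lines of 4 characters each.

(0,0): OLD=175 → NEW=255, ERR=-80
(0,1): OLD=138 → NEW=255, ERR=-117
(0,2): OLD=1933/16 → NEW=0, ERR=1933/16
(0,3): OLD=62171/256 → NEW=255, ERR=-3109/256
(1,0): OLD=2321/16 → NEW=255, ERR=-1759/16
(1,1): OLD=12287/128 → NEW=0, ERR=12287/128
(1,2): OLD=1180307/4096 → NEW=255, ERR=135827/4096
(1,3): OLD=15352693/65536 → NEW=255, ERR=-1358987/65536
(2,0): OLD=351525/2048 → NEW=255, ERR=-170715/2048
(2,1): OLD=10543135/65536 → NEW=255, ERR=-6168545/65536
(2,2): OLD=16684773/131072 → NEW=0, ERR=16684773/131072
(2,3): OLD=405345589/2097152 → NEW=255, ERR=-129428171/2097152
(3,0): OLD=161798013/1048576 → NEW=255, ERR=-105588867/1048576
(3,1): OLD=2251316627/16777216 → NEW=255, ERR=-2026873453/16777216
(3,2): OLD=36365002621/268435456 → NEW=255, ERR=-32086038659/268435456
(3,3): OLD=431108751595/4294967296 → NEW=0, ERR=431108751595/4294967296
(4,0): OLD=23590105033/268435456 → NEW=0, ERR=23590105033/268435456
(4,1): OLD=251231125491/2147483648 → NEW=0, ERR=251231125491/2147483648
(4,2): OLD=13750707743771/68719476736 → NEW=255, ERR=-3772758823909/68719476736
(4,3): OLD=232961827552045/1099511627776 → NEW=255, ERR=-47413637530835/1099511627776
Row 0: ##.#
Row 1: #.##
Row 2: ##.#
Row 3: ###.
Row 4: ..##

Answer: ##.#
#.##
##.#
###.
..##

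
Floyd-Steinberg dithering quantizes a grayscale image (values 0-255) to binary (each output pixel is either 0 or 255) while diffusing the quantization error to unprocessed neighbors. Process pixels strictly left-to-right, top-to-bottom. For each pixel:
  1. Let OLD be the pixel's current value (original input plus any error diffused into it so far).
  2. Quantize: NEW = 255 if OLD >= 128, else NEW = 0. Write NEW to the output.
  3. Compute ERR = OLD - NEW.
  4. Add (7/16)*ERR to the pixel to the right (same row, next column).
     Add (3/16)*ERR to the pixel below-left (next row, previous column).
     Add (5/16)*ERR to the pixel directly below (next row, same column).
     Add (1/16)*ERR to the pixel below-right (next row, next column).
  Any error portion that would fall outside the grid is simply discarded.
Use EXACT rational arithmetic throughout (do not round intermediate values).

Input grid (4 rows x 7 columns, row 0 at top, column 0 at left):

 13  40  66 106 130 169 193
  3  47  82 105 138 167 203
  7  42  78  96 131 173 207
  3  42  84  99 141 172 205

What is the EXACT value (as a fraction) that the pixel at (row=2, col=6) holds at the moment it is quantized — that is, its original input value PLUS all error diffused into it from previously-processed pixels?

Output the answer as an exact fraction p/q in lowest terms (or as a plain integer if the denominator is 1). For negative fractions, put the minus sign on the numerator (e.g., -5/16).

(0,0): OLD=13 → NEW=0, ERR=13
(0,1): OLD=731/16 → NEW=0, ERR=731/16
(0,2): OLD=22013/256 → NEW=0, ERR=22013/256
(0,3): OLD=588267/4096 → NEW=255, ERR=-456213/4096
(0,4): OLD=5326189/65536 → NEW=0, ERR=5326189/65536
(0,5): OLD=214492667/1048576 → NEW=255, ERR=-52894213/1048576
(0,6): OLD=2867743197/16777216 → NEW=255, ERR=-1410446883/16777216
(1,0): OLD=4001/256 → NEW=0, ERR=4001/256
(1,1): OLD=174183/2048 → NEW=0, ERR=174183/2048
(1,2): OLD=8392051/65536 → NEW=255, ERR=-8319629/65536
(1,3): OLD=9244983/262144 → NEW=0, ERR=9244983/262144
(1,4): OLD=2724737285/16777216 → NEW=255, ERR=-1553452795/16777216
(1,5): OLD=13427589141/134217728 → NEW=0, ERR=13427589141/134217728
(1,6): OLD=466743969947/2147483648 → NEW=255, ERR=-80864360293/2147483648
(2,0): OLD=911965/32768 → NEW=0, ERR=911965/32768
(2,1): OLD=60742351/1048576 → NEW=0, ERR=60742351/1048576
(2,2): OLD=1268370477/16777216 → NEW=0, ERR=1268370477/16777216
(2,3): OLD=15408304133/134217728 → NEW=0, ERR=15408304133/134217728
(2,4): OLD=186028286869/1073741824 → NEW=255, ERR=-87775878251/1073741824
(2,5): OLD=5348144534791/34359738368 → NEW=255, ERR=-3413588749049/34359738368
(2,6): OLD=86872646228129/549755813888 → NEW=255, ERR=-53315086313311/549755813888
Target (2,6): original=207, with diffused error = 86872646228129/549755813888

Answer: 86872646228129/549755813888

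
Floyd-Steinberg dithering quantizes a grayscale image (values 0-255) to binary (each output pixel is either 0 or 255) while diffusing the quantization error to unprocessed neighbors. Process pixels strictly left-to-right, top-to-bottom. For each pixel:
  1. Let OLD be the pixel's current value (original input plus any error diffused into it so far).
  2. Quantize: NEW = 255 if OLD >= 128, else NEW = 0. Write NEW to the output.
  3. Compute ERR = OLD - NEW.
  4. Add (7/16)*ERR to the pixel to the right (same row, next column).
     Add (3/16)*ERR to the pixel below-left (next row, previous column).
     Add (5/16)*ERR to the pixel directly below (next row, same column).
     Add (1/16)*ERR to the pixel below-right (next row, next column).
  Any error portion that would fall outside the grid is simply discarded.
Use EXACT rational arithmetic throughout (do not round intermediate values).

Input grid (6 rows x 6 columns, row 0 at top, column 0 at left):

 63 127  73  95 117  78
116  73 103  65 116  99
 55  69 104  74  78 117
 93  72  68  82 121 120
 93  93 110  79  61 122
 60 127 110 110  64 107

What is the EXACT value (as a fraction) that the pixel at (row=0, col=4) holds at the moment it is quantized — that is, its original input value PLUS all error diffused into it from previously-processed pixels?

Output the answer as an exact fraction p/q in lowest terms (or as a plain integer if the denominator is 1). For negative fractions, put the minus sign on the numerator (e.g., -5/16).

Answer: 10756063/65536

Derivation:
(0,0): OLD=63 → NEW=0, ERR=63
(0,1): OLD=2473/16 → NEW=255, ERR=-1607/16
(0,2): OLD=7439/256 → NEW=0, ERR=7439/256
(0,3): OLD=441193/4096 → NEW=0, ERR=441193/4096
(0,4): OLD=10756063/65536 → NEW=255, ERR=-5955617/65536
Target (0,4): original=117, with diffused error = 10756063/65536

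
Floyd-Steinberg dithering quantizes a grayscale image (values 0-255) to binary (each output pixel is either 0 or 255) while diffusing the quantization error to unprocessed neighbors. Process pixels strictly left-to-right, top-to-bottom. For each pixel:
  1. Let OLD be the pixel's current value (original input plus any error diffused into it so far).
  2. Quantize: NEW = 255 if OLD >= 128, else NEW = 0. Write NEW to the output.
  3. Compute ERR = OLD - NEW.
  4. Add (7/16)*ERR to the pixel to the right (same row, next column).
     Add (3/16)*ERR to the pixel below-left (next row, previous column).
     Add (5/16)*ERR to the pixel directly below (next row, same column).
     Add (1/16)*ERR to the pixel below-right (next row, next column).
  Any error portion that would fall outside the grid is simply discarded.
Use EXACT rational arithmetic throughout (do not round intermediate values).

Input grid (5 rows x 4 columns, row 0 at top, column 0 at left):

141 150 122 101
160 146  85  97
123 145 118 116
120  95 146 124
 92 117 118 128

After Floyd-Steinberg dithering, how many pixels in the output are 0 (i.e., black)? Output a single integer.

Answer: 11

Derivation:
(0,0): OLD=141 → NEW=255, ERR=-114
(0,1): OLD=801/8 → NEW=0, ERR=801/8
(0,2): OLD=21223/128 → NEW=255, ERR=-11417/128
(0,3): OLD=126929/2048 → NEW=0, ERR=126929/2048
(1,0): OLD=18323/128 → NEW=255, ERR=-14317/128
(1,1): OLD=107013/1024 → NEW=0, ERR=107013/1024
(1,2): OLD=3955945/32768 → NEW=0, ERR=3955945/32768
(1,3): OLD=85779119/524288 → NEW=255, ERR=-47914321/524288
(2,0): OLD=1763591/16384 → NEW=0, ERR=1763591/16384
(2,1): OLD=126036797/524288 → NEW=255, ERR=-7656643/524288
(2,2): OLD=145472817/1048576 → NEW=255, ERR=-121914063/1048576
(2,3): OLD=740205645/16777216 → NEW=0, ERR=740205645/16777216
(3,0): OLD=1265837591/8388608 → NEW=255, ERR=-873257449/8388608
(3,1): OLD=4002371657/134217728 → NEW=0, ERR=4002371657/134217728
(3,2): OLD=279329048759/2147483648 → NEW=255, ERR=-268279281481/2147483648
(3,3): OLD=2606704199041/34359738368 → NEW=0, ERR=2606704199041/34359738368
(4,0): OLD=139715014667/2147483648 → NEW=0, ERR=139715014667/2147483648
(4,1): OLD=2144946236449/17179869184 → NEW=0, ERR=2144946236449/17179869184
(4,2): OLD=82282810571905/549755813888 → NEW=255, ERR=-57904921969535/549755813888
(4,3): OLD=860422292920023/8796093022208 → NEW=0, ERR=860422292920023/8796093022208
Output grid:
  Row 0: #.#.  (2 black, running=2)
  Row 1: #..#  (2 black, running=4)
  Row 2: .##.  (2 black, running=6)
  Row 3: #.#.  (2 black, running=8)
  Row 4: ..#.  (3 black, running=11)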